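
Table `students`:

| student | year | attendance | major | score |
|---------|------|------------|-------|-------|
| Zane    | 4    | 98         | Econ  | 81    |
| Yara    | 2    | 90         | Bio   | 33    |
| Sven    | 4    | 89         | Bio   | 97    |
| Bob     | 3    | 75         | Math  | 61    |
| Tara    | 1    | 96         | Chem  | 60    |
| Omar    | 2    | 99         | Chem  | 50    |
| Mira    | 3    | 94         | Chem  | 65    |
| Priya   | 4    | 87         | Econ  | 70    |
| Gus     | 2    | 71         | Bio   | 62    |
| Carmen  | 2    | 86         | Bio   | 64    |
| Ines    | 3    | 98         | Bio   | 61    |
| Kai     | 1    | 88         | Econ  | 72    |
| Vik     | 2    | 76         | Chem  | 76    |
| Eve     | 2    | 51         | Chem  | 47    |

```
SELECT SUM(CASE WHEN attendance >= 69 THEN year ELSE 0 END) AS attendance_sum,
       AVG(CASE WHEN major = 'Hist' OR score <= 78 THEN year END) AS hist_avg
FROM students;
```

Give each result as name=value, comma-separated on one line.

[attendance_sum: attendance >= 69]
student=Zane: ✓ → 4
student=Yara: ✓ → 2
student=Sven: ✓ → 4
student=Bob: ✓ → 3
student=Tara: ✓ → 1
student=Omar: ✓ → 2
student=Mira: ✓ → 3
student=Priya: ✓ → 4
student=Gus: ✓ → 2
student=Carmen: ✓ → 2
student=Ines: ✓ → 3
student=Kai: ✓ → 1
student=Vik: ✓ → 2
student=Eve: ✗
attendance_sum = 4 + 2 + 4 + 3 + 1 + 2 + 3 + 4 + 2 + 2 + 3 + 1 + 2 = 33
—
[hist_avg: major = 'Hist' OR score <= 78]
student=Zane: ✗
student=Yara: ✓ → 2
student=Sven: ✗
student=Bob: ✓ → 3
student=Tara: ✓ → 1
student=Omar: ✓ → 2
student=Mira: ✓ → 3
student=Priya: ✓ → 4
student=Gus: ✓ → 2
student=Carmen: ✓ → 2
student=Ines: ✓ → 3
student=Kai: ✓ → 1
student=Vik: ✓ → 2
student=Eve: ✓ → 2
hist_avg = (2 + 3 + 1 + 2 + 3 + 4 + 2 + 2 + 3 + 1 + 2 + 2) / 12 = 2.25

attendance_sum=33, hist_avg=2.25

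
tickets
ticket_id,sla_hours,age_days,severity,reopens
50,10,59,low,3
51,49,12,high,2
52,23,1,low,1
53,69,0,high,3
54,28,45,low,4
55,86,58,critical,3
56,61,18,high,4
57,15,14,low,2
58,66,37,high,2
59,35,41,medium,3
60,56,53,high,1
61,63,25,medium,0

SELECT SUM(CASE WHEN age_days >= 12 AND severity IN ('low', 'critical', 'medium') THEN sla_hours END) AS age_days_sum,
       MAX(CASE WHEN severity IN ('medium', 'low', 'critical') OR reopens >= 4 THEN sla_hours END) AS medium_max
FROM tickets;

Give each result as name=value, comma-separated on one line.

age_days_sum=237, medium_max=86

[age_days_sum: age_days >= 12 AND severity IN ('low', 'critical', 'medium')]
ticket_id=50: ✓ → 10
ticket_id=51: ✗
ticket_id=52: ✗
ticket_id=53: ✗
ticket_id=54: ✓ → 28
ticket_id=55: ✓ → 86
ticket_id=56: ✗
ticket_id=57: ✓ → 15
ticket_id=58: ✗
ticket_id=59: ✓ → 35
ticket_id=60: ✗
ticket_id=61: ✓ → 63
age_days_sum = 10 + 28 + 86 + 15 + 35 + 63 = 237
—
[medium_max: severity IN ('medium', 'low', 'critical') OR reopens >= 4]
ticket_id=50: ✓ → 10
ticket_id=51: ✗
ticket_id=52: ✓ → 23
ticket_id=53: ✗
ticket_id=54: ✓ → 28
ticket_id=55: ✓ → 86
ticket_id=56: ✓ → 61
ticket_id=57: ✓ → 15
ticket_id=58: ✗
ticket_id=59: ✓ → 35
ticket_id=60: ✗
ticket_id=61: ✓ → 63
medium_max = MAX(10, 23, 28, 86, 61, 15, 35, 63) = 86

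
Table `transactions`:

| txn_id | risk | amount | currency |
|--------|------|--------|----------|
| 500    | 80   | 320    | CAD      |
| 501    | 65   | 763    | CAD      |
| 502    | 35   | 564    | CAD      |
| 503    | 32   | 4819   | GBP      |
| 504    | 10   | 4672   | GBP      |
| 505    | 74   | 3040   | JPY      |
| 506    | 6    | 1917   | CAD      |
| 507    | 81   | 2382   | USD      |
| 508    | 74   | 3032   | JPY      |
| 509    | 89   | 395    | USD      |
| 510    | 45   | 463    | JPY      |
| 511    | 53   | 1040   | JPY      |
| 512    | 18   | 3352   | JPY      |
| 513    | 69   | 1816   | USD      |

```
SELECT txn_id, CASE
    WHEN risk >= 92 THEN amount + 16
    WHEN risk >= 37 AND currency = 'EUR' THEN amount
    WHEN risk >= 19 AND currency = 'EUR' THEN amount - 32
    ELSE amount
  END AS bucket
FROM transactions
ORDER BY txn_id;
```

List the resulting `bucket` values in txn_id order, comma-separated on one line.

txn_id=500: ELSE → 320
txn_id=501: ELSE → 763
txn_id=502: ELSE → 564
txn_id=503: ELSE → 4819
txn_id=504: ELSE → 4672
txn_id=505: ELSE → 3040
txn_id=506: ELSE → 1917
txn_id=507: ELSE → 2382
txn_id=508: ELSE → 3032
txn_id=509: ELSE → 395
txn_id=510: ELSE → 463
txn_id=511: ELSE → 1040
txn_id=512: ELSE → 3352
txn_id=513: ELSE → 1816

320, 763, 564, 4819, 4672, 3040, 1917, 2382, 3032, 395, 463, 1040, 3352, 1816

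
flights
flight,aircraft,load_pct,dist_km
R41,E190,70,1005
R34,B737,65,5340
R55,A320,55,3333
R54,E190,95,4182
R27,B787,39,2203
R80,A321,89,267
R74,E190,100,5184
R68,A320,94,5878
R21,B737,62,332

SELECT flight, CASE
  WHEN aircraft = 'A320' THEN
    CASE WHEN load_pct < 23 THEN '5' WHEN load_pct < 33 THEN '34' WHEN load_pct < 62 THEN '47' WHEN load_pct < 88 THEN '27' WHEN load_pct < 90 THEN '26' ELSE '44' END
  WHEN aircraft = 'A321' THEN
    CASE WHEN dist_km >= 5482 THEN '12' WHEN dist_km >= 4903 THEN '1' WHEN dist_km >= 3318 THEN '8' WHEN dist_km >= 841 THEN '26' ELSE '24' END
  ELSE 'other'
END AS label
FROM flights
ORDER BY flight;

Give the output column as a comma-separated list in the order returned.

flight=R21: aircraft='B737' → outer ELSE → other
flight=R27: aircraft='B787' → outer ELSE → other
flight=R34: aircraft='B737' → outer ELSE → other
flight=R41: aircraft='E190' → outer ELSE → other
flight=R54: aircraft='E190' → outer ELSE → other
flight=R55: aircraft='A320' → inner[load_pct < 62] → 47
flight=R68: aircraft='A320' → inner[ELSE] → 44
flight=R74: aircraft='E190' → outer ELSE → other
flight=R80: aircraft='A321' → inner[ELSE] → 24

other, other, other, other, other, 47, 44, other, 24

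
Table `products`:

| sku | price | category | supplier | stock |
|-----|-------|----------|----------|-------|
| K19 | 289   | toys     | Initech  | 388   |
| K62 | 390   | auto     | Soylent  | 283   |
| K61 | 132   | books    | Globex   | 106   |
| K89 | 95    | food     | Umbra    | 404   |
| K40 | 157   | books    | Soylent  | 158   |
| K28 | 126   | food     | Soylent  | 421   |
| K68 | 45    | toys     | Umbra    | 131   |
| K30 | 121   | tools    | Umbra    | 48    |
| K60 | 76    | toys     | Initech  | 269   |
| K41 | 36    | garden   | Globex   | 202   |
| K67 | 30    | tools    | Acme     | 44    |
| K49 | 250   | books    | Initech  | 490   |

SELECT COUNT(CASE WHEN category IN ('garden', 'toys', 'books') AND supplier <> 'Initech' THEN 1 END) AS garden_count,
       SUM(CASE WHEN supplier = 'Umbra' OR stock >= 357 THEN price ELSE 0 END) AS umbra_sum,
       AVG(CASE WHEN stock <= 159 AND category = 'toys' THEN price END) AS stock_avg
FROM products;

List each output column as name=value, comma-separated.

[garden_count: category IN ('garden', 'toys', 'books') AND supplier <> 'Initech']
sku=K19: ✗
sku=K62: ✗
sku=K61: ✓ → 1
sku=K89: ✗
sku=K40: ✓ → 1
sku=K28: ✗
sku=K68: ✓ → 1
sku=K30: ✗
sku=K60: ✗
sku=K41: ✓ → 1
sku=K67: ✗
sku=K49: ✗
garden_count = COUNT(1, 1, 1, 1) = 4
—
[umbra_sum: supplier = 'Umbra' OR stock >= 357]
sku=K19: ✓ → 289
sku=K62: ✗
sku=K61: ✗
sku=K89: ✓ → 95
sku=K40: ✗
sku=K28: ✓ → 126
sku=K68: ✓ → 45
sku=K30: ✓ → 121
sku=K60: ✗
sku=K41: ✗
sku=K67: ✗
sku=K49: ✓ → 250
umbra_sum = 289 + 95 + 126 + 45 + 121 + 250 = 926
—
[stock_avg: stock <= 159 AND category = 'toys']
sku=K19: ✗
sku=K62: ✗
sku=K61: ✗
sku=K89: ✗
sku=K40: ✗
sku=K28: ✗
sku=K68: ✓ → 45
sku=K30: ✗
sku=K60: ✗
sku=K41: ✗
sku=K67: ✗
sku=K49: ✗
stock_avg = 45

garden_count=4, umbra_sum=926, stock_avg=45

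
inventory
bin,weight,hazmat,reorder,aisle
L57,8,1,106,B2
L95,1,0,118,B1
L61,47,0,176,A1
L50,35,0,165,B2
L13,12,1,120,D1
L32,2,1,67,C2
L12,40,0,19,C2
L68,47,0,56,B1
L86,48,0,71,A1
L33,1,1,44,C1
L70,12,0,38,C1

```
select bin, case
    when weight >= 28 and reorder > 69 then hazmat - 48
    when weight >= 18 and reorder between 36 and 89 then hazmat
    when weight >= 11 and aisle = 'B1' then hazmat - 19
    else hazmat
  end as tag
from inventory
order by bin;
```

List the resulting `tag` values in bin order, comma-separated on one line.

bin=L12: ELSE → 0
bin=L13: ELSE → 1
bin=L32: ELSE → 1
bin=L33: ELSE → 1
bin=L50: weight >= 28 and reorder > 69 → -48
bin=L57: ELSE → 1
bin=L61: weight >= 28 and reorder > 69 → -48
bin=L68: weight >= 18 and reorder between 36 and 89 → 0
bin=L70: ELSE → 0
bin=L86: weight >= 28 and reorder > 69 → -48
bin=L95: ELSE → 0

0, 1, 1, 1, -48, 1, -48, 0, 0, -48, 0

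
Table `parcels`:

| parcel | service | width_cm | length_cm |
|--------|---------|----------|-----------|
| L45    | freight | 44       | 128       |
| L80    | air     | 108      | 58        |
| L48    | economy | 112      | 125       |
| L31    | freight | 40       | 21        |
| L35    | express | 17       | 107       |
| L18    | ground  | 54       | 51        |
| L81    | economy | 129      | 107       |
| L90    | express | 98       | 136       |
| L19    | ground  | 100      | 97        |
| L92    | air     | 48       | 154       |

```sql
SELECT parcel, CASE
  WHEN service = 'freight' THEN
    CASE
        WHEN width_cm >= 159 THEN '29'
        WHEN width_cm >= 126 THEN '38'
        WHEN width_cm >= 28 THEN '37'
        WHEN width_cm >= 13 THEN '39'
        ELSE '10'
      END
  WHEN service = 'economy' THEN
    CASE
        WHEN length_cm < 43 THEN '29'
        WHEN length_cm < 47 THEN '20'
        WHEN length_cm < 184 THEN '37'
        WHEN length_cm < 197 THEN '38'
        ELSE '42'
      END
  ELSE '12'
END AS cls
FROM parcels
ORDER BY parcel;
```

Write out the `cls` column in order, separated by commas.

parcel=L18: service='ground' → outer ELSE → 12
parcel=L19: service='ground' → outer ELSE → 12
parcel=L31: service='freight' → inner[width_cm >= 28] → 37
parcel=L35: service='express' → outer ELSE → 12
parcel=L45: service='freight' → inner[width_cm >= 28] → 37
parcel=L48: service='economy' → inner[length_cm < 184] → 37
parcel=L80: service='air' → outer ELSE → 12
parcel=L81: service='economy' → inner[length_cm < 184] → 37
parcel=L90: service='express' → outer ELSE → 12
parcel=L92: service='air' → outer ELSE → 12

12, 12, 37, 12, 37, 37, 12, 37, 12, 12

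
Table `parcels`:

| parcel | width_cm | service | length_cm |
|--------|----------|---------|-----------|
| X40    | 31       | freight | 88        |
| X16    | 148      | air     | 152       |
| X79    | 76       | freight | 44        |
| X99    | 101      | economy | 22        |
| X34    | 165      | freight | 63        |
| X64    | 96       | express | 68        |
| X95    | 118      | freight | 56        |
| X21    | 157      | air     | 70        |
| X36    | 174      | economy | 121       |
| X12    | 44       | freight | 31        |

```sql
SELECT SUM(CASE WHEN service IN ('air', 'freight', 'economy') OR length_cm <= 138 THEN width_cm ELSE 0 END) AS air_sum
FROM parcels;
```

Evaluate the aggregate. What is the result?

1110

parcel=X40: ✓ → 31
parcel=X16: ✓ → 148
parcel=X79: ✓ → 76
parcel=X99: ✓ → 101
parcel=X34: ✓ → 165
parcel=X64: ✓ → 96
parcel=X95: ✓ → 118
parcel=X21: ✓ → 157
parcel=X36: ✓ → 174
parcel=X12: ✓ → 44
air_sum = 31 + 148 + 76 + 101 + 165 + 96 + 118 + 157 + 174 + 44 = 1110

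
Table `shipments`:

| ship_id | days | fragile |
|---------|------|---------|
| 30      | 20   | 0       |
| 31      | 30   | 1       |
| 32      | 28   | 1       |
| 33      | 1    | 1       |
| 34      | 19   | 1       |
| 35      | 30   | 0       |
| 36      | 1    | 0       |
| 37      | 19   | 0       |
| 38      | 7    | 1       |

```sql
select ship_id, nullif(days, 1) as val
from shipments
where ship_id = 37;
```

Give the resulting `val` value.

19

ship_id = 37: days=19, fragile=0.
days=19 vs 1: differ → 19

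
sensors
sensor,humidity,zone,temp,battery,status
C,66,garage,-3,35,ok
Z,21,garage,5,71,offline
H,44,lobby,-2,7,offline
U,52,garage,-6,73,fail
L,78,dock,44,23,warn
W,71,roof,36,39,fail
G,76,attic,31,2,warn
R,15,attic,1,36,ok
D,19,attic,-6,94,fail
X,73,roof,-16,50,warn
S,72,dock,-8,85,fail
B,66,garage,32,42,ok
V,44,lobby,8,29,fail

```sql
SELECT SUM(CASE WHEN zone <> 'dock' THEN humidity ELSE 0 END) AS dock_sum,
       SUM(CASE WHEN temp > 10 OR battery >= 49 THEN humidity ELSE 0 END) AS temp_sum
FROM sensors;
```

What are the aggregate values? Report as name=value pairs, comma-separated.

[dock_sum: zone <> 'dock']
sensor=C: ✓ → 66
sensor=Z: ✓ → 21
sensor=H: ✓ → 44
sensor=U: ✓ → 52
sensor=L: ✗
sensor=W: ✓ → 71
sensor=G: ✓ → 76
sensor=R: ✓ → 15
sensor=D: ✓ → 19
sensor=X: ✓ → 73
sensor=S: ✗
sensor=B: ✓ → 66
sensor=V: ✓ → 44
dock_sum = 66 + 21 + 44 + 52 + 71 + 76 + 15 + 19 + 73 + 66 + 44 = 547
—
[temp_sum: temp > 10 OR battery >= 49]
sensor=C: ✗
sensor=Z: ✓ → 21
sensor=H: ✗
sensor=U: ✓ → 52
sensor=L: ✓ → 78
sensor=W: ✓ → 71
sensor=G: ✓ → 76
sensor=R: ✗
sensor=D: ✓ → 19
sensor=X: ✓ → 73
sensor=S: ✓ → 72
sensor=B: ✓ → 66
sensor=V: ✗
temp_sum = 21 + 52 + 78 + 71 + 76 + 19 + 73 + 72 + 66 = 528

dock_sum=547, temp_sum=528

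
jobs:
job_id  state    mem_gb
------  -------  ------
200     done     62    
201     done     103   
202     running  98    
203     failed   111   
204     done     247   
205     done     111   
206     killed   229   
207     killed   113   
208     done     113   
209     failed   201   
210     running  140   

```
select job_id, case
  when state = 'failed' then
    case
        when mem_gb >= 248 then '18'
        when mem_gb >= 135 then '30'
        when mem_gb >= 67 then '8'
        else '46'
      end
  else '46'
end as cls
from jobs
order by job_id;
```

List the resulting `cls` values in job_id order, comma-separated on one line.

46, 46, 46, 8, 46, 46, 46, 46, 46, 30, 46

job_id=200: state='done' → outer ELSE → 46
job_id=201: state='done' → outer ELSE → 46
job_id=202: state='running' → outer ELSE → 46
job_id=203: state='failed' → inner[mem_gb >= 67] → 8
job_id=204: state='done' → outer ELSE → 46
job_id=205: state='done' → outer ELSE → 46
job_id=206: state='killed' → outer ELSE → 46
job_id=207: state='killed' → outer ELSE → 46
job_id=208: state='done' → outer ELSE → 46
job_id=209: state='failed' → inner[mem_gb >= 135] → 30
job_id=210: state='running' → outer ELSE → 46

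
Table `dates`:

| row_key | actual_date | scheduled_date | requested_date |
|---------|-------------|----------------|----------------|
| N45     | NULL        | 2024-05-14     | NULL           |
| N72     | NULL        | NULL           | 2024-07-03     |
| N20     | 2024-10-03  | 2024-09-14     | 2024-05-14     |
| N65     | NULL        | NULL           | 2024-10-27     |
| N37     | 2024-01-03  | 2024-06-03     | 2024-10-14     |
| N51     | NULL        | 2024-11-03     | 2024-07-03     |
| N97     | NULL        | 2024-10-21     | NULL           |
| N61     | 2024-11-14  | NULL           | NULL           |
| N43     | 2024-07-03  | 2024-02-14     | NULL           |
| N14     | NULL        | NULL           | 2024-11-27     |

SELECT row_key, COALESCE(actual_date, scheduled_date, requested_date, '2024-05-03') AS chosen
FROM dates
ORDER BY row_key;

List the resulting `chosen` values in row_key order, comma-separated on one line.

2024-11-27, 2024-10-03, 2024-01-03, 2024-07-03, 2024-05-14, 2024-11-03, 2024-11-14, 2024-10-27, 2024-07-03, 2024-10-21

row_key=N14: actual_date=NULL, scheduled_date=NULL, requested_date=2024-11-27 → 2024-11-27
row_key=N20: actual_date=2024-10-03 → 2024-10-03
row_key=N37: actual_date=2024-01-03 → 2024-01-03
row_key=N43: actual_date=2024-07-03 → 2024-07-03
row_key=N45: actual_date=NULL, scheduled_date=2024-05-14 → 2024-05-14
row_key=N51: actual_date=NULL, scheduled_date=2024-11-03 → 2024-11-03
row_key=N61: actual_date=2024-11-14 → 2024-11-14
row_key=N65: actual_date=NULL, scheduled_date=NULL, requested_date=2024-10-27 → 2024-10-27
row_key=N72: actual_date=NULL, scheduled_date=NULL, requested_date=2024-07-03 → 2024-07-03
row_key=N97: actual_date=NULL, scheduled_date=2024-10-21 → 2024-10-21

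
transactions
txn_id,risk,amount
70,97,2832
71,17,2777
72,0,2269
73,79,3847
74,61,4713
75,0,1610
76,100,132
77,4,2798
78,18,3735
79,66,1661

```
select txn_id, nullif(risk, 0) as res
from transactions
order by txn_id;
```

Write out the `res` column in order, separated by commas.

97, 17, NULL, 79, 61, NULL, 100, 4, 18, 66

txn_id=70: risk=97 vs 0: differ → 97
txn_id=71: risk=17 vs 0: differ → 17
txn_id=72: risk=0 vs 0: equal → NULL
txn_id=73: risk=79 vs 0: differ → 79
txn_id=74: risk=61 vs 0: differ → 61
txn_id=75: risk=0 vs 0: equal → NULL
txn_id=76: risk=100 vs 0: differ → 100
txn_id=77: risk=4 vs 0: differ → 4
txn_id=78: risk=18 vs 0: differ → 18
txn_id=79: risk=66 vs 0: differ → 66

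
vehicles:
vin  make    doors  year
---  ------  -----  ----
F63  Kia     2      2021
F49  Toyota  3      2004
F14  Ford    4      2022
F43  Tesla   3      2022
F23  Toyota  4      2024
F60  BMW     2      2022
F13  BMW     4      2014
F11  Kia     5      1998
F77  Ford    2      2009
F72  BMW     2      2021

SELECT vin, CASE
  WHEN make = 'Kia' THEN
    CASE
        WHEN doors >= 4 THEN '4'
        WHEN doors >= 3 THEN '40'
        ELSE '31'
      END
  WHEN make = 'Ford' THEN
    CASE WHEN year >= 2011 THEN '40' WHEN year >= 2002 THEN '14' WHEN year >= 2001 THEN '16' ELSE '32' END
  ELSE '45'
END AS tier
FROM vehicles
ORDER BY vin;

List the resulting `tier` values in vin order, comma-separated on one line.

vin=F11: make='Kia' → inner[doors >= 4] → 4
vin=F13: make='BMW' → outer ELSE → 45
vin=F14: make='Ford' → inner[year >= 2011] → 40
vin=F23: make='Toyota' → outer ELSE → 45
vin=F43: make='Tesla' → outer ELSE → 45
vin=F49: make='Toyota' → outer ELSE → 45
vin=F60: make='BMW' → outer ELSE → 45
vin=F63: make='Kia' → inner[ELSE] → 31
vin=F72: make='BMW' → outer ELSE → 45
vin=F77: make='Ford' → inner[year >= 2002] → 14

4, 45, 40, 45, 45, 45, 45, 31, 45, 14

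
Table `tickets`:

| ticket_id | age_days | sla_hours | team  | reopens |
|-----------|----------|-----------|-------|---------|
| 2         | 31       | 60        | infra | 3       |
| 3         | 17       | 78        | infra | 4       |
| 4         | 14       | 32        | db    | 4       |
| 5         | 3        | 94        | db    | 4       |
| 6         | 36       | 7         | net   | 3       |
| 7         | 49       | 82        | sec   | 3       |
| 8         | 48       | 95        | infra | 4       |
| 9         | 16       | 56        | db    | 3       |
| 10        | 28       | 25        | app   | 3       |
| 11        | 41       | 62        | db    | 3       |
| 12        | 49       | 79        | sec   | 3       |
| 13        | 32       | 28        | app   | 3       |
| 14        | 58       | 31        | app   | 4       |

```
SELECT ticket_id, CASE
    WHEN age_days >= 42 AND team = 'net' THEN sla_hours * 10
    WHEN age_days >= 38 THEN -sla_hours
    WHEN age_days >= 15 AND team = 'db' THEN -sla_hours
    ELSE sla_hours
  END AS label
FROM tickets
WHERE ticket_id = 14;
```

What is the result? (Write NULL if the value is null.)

ticket_id = 14: age_days=58, sla_hours=31, team=app, reopens=4.
age_days >= 42 AND team = 'net' → false
age_days >= 38 → true → -31

-31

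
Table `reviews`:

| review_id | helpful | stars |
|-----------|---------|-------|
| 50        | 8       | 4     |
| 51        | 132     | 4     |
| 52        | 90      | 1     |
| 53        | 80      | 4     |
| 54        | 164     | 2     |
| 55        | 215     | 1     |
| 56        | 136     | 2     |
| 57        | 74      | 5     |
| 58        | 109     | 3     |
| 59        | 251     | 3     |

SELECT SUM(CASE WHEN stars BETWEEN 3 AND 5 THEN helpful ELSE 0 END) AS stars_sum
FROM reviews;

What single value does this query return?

654

review_id=50: ✓ → 8
review_id=51: ✓ → 132
review_id=52: ✗
review_id=53: ✓ → 80
review_id=54: ✗
review_id=55: ✗
review_id=56: ✗
review_id=57: ✓ → 74
review_id=58: ✓ → 109
review_id=59: ✓ → 251
stars_sum = 8 + 132 + 80 + 74 + 109 + 251 = 654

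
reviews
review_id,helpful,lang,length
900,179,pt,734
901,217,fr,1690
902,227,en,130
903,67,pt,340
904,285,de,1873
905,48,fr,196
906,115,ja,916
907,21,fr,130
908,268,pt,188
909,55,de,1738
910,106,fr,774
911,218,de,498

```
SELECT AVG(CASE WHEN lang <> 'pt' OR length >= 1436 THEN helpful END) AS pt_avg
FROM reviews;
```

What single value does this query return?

review_id=900: ✗
review_id=901: ✓ → 217
review_id=902: ✓ → 227
review_id=903: ✗
review_id=904: ✓ → 285
review_id=905: ✓ → 48
review_id=906: ✓ → 115
review_id=907: ✓ → 21
review_id=908: ✗
review_id=909: ✓ → 55
review_id=910: ✓ → 106
review_id=911: ✓ → 218
pt_avg = (217 + 227 + 285 + 48 + 115 + 21 + 55 + 106 + 218) / 9 = 143.5555555556

143.5555555556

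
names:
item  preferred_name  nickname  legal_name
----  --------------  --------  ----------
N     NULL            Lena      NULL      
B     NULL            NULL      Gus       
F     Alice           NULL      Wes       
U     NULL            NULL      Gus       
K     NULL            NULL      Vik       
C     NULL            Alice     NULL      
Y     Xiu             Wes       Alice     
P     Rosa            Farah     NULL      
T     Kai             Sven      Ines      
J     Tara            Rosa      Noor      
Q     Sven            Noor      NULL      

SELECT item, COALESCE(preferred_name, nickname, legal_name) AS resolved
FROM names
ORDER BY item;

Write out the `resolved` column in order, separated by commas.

Gus, Alice, Alice, Tara, Vik, Lena, Rosa, Sven, Kai, Gus, Xiu

item=B: preferred_name=NULL, nickname=NULL, legal_name=Gus → Gus
item=C: preferred_name=NULL, nickname=Alice → Alice
item=F: preferred_name=Alice → Alice
item=J: preferred_name=Tara → Tara
item=K: preferred_name=NULL, nickname=NULL, legal_name=Vik → Vik
item=N: preferred_name=NULL, nickname=Lena → Lena
item=P: preferred_name=Rosa → Rosa
item=Q: preferred_name=Sven → Sven
item=T: preferred_name=Kai → Kai
item=U: preferred_name=NULL, nickname=NULL, legal_name=Gus → Gus
item=Y: preferred_name=Xiu → Xiu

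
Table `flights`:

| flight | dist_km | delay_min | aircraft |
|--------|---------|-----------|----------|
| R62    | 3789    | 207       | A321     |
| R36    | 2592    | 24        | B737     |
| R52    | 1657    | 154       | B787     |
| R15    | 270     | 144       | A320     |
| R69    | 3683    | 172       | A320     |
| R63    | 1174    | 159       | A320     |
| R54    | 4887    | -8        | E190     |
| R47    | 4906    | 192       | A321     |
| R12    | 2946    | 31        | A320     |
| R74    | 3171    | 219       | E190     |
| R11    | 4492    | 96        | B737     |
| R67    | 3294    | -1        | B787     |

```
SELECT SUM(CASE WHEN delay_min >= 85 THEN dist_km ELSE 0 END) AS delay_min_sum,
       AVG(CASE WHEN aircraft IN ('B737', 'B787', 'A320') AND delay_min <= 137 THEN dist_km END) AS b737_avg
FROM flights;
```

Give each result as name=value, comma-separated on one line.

delay_min_sum=23142, b737_avg=3331

[delay_min_sum: delay_min >= 85]
flight=R62: ✓ → 3789
flight=R36: ✗
flight=R52: ✓ → 1657
flight=R15: ✓ → 270
flight=R69: ✓ → 3683
flight=R63: ✓ → 1174
flight=R54: ✗
flight=R47: ✓ → 4906
flight=R12: ✗
flight=R74: ✓ → 3171
flight=R11: ✓ → 4492
flight=R67: ✗
delay_min_sum = 3789 + 1657 + 270 + 3683 + 1174 + 4906 + 3171 + 4492 = 23142
—
[b737_avg: aircraft IN ('B737', 'B787', 'A320') AND delay_min <= 137]
flight=R62: ✗
flight=R36: ✓ → 2592
flight=R52: ✗
flight=R15: ✗
flight=R69: ✗
flight=R63: ✗
flight=R54: ✗
flight=R47: ✗
flight=R12: ✓ → 2946
flight=R74: ✗
flight=R11: ✓ → 4492
flight=R67: ✓ → 3294
b737_avg = (2592 + 2946 + 4492 + 3294) / 4 = 3331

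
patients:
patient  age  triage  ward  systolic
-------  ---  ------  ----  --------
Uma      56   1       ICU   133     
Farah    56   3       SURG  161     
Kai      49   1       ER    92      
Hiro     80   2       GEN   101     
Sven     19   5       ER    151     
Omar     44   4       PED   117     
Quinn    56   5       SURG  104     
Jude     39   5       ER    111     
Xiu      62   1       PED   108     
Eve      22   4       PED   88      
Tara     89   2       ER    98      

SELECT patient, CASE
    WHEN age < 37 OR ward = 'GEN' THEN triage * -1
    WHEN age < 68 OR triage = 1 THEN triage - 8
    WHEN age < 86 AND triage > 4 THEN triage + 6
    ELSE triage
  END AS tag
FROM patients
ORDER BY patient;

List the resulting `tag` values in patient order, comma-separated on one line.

patient=Eve: age < 37 OR ward = 'GEN' → -4
patient=Farah: age < 68 OR triage = 1 → -5
patient=Hiro: age < 37 OR ward = 'GEN' → -2
patient=Jude: age < 68 OR triage = 1 → -3
patient=Kai: age < 68 OR triage = 1 → -7
patient=Omar: age < 68 OR triage = 1 → -4
patient=Quinn: age < 68 OR triage = 1 → -3
patient=Sven: age < 37 OR ward = 'GEN' → -5
patient=Tara: ELSE → 2
patient=Uma: age < 68 OR triage = 1 → -7
patient=Xiu: age < 68 OR triage = 1 → -7

-4, -5, -2, -3, -7, -4, -3, -5, 2, -7, -7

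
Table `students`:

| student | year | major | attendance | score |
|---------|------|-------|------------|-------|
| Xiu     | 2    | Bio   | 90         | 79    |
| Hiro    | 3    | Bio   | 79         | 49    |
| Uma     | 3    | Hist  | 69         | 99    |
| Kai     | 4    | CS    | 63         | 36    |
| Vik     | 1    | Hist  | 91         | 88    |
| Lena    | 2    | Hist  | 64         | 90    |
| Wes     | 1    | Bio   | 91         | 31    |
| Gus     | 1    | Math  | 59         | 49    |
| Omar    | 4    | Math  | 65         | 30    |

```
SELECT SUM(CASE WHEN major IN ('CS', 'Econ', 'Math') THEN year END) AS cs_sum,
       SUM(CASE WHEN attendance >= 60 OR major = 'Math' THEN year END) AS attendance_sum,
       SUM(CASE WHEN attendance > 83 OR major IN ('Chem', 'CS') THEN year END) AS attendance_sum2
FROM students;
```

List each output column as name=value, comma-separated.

cs_sum=9, attendance_sum=21, attendance_sum2=8

[cs_sum: major IN ('CS', 'Econ', 'Math')]
student=Xiu: ✗
student=Hiro: ✗
student=Uma: ✗
student=Kai: ✓ → 4
student=Vik: ✗
student=Lena: ✗
student=Wes: ✗
student=Gus: ✓ → 1
student=Omar: ✓ → 4
cs_sum = 4 + 1 + 4 = 9
—
[attendance_sum: attendance >= 60 OR major = 'Math']
student=Xiu: ✓ → 2
student=Hiro: ✓ → 3
student=Uma: ✓ → 3
student=Kai: ✓ → 4
student=Vik: ✓ → 1
student=Lena: ✓ → 2
student=Wes: ✓ → 1
student=Gus: ✓ → 1
student=Omar: ✓ → 4
attendance_sum = 2 + 3 + 3 + 4 + 1 + 2 + 1 + 1 + 4 = 21
—
[attendance_sum2: attendance > 83 OR major IN ('Chem', 'CS')]
student=Xiu: ✓ → 2
student=Hiro: ✗
student=Uma: ✗
student=Kai: ✓ → 4
student=Vik: ✓ → 1
student=Lena: ✗
student=Wes: ✓ → 1
student=Gus: ✗
student=Omar: ✗
attendance_sum2 = 2 + 4 + 1 + 1 = 8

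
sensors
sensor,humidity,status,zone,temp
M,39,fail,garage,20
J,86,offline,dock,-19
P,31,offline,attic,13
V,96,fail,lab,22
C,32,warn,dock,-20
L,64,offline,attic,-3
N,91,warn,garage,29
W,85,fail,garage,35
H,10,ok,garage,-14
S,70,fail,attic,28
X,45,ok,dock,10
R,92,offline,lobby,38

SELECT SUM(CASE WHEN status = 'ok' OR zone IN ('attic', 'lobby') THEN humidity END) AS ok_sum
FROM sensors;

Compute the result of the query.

312

sensor=M: ✗
sensor=J: ✗
sensor=P: ✓ → 31
sensor=V: ✗
sensor=C: ✗
sensor=L: ✓ → 64
sensor=N: ✗
sensor=W: ✗
sensor=H: ✓ → 10
sensor=S: ✓ → 70
sensor=X: ✓ → 45
sensor=R: ✓ → 92
ok_sum = 31 + 64 + 10 + 70 + 45 + 92 = 312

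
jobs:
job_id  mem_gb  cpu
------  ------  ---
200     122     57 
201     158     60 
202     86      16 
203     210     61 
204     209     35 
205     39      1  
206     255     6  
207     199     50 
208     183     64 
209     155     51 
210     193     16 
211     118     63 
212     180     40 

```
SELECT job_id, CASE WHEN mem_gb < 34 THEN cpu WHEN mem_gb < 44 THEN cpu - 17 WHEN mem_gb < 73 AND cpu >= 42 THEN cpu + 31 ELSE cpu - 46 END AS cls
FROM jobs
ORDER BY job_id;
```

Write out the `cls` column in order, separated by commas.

11, 14, -30, 15, -11, -16, -40, 4, 18, 5, -30, 17, -6

job_id=200: ELSE → 11
job_id=201: ELSE → 14
job_id=202: ELSE → -30
job_id=203: ELSE → 15
job_id=204: ELSE → -11
job_id=205: mem_gb < 44 → -16
job_id=206: ELSE → -40
job_id=207: ELSE → 4
job_id=208: ELSE → 18
job_id=209: ELSE → 5
job_id=210: ELSE → -30
job_id=211: ELSE → 17
job_id=212: ELSE → -6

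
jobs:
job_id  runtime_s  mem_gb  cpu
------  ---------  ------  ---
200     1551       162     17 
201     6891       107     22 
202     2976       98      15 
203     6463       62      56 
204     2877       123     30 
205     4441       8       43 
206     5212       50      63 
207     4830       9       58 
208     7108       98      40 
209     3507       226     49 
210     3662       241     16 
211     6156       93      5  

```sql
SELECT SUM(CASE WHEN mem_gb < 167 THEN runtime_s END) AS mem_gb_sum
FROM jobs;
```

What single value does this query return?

job_id=200: ✓ → 1551
job_id=201: ✓ → 6891
job_id=202: ✓ → 2976
job_id=203: ✓ → 6463
job_id=204: ✓ → 2877
job_id=205: ✓ → 4441
job_id=206: ✓ → 5212
job_id=207: ✓ → 4830
job_id=208: ✓ → 7108
job_id=209: ✗
job_id=210: ✗
job_id=211: ✓ → 6156
mem_gb_sum = 1551 + 6891 + 2976 + 6463 + 2877 + 4441 + 5212 + 4830 + 7108 + 6156 = 48505

48505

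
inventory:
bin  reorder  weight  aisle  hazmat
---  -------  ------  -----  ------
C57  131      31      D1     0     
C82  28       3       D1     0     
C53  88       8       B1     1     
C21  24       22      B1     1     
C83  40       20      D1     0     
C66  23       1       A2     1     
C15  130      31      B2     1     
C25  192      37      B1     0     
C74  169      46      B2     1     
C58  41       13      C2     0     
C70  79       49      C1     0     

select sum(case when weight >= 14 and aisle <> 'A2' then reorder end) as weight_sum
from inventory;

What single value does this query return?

765

bin=C57: ✓ → 131
bin=C82: ✗
bin=C53: ✗
bin=C21: ✓ → 24
bin=C83: ✓ → 40
bin=C66: ✗
bin=C15: ✓ → 130
bin=C25: ✓ → 192
bin=C74: ✓ → 169
bin=C58: ✗
bin=C70: ✓ → 79
weight_sum = 131 + 24 + 40 + 130 + 192 + 169 + 79 = 765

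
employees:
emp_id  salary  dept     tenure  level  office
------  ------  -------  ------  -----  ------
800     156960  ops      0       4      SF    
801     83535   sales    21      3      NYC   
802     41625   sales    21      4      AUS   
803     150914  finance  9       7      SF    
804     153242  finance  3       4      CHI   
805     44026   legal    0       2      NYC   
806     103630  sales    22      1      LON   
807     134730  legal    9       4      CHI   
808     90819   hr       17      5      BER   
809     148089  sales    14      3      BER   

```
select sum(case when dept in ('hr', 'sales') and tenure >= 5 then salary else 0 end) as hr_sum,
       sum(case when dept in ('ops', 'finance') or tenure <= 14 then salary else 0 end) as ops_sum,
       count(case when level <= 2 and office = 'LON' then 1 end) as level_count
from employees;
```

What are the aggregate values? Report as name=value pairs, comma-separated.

[hr_sum: dept in ('hr', 'sales') and tenure >= 5]
emp_id=800: ✗
emp_id=801: ✓ → 83535
emp_id=802: ✓ → 41625
emp_id=803: ✗
emp_id=804: ✗
emp_id=805: ✗
emp_id=806: ✓ → 103630
emp_id=807: ✗
emp_id=808: ✓ → 90819
emp_id=809: ✓ → 148089
hr_sum = 83535 + 41625 + 103630 + 90819 + 148089 = 467698
—
[ops_sum: dept in ('ops', 'finance') or tenure <= 14]
emp_id=800: ✓ → 156960
emp_id=801: ✗
emp_id=802: ✗
emp_id=803: ✓ → 150914
emp_id=804: ✓ → 153242
emp_id=805: ✓ → 44026
emp_id=806: ✗
emp_id=807: ✓ → 134730
emp_id=808: ✗
emp_id=809: ✓ → 148089
ops_sum = 156960 + 150914 + 153242 + 44026 + 134730 + 148089 = 787961
—
[level_count: level <= 2 and office = 'LON']
emp_id=800: ✗
emp_id=801: ✗
emp_id=802: ✗
emp_id=803: ✗
emp_id=804: ✗
emp_id=805: ✗
emp_id=806: ✓ → 1
emp_id=807: ✗
emp_id=808: ✗
emp_id=809: ✗
level_count = COUNT(1) = 1

hr_sum=467698, ops_sum=787961, level_count=1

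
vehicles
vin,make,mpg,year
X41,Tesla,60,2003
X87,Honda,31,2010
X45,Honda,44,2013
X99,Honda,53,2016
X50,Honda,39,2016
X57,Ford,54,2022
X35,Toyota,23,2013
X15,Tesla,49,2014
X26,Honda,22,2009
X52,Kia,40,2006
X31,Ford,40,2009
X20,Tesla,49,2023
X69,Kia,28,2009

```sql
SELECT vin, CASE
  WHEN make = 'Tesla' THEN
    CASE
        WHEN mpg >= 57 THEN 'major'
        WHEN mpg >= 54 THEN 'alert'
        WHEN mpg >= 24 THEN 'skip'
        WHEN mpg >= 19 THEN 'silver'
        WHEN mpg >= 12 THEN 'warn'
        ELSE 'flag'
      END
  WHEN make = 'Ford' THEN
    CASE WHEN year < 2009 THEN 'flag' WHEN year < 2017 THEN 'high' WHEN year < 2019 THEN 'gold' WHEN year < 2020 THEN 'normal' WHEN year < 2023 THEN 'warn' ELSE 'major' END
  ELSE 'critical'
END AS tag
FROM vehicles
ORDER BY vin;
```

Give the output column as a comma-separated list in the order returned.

vin=X15: make='Tesla' → inner[mpg >= 24] → skip
vin=X20: make='Tesla' → inner[mpg >= 24] → skip
vin=X26: make='Honda' → outer ELSE → critical
vin=X31: make='Ford' → inner[year < 2017] → high
vin=X35: make='Toyota' → outer ELSE → critical
vin=X41: make='Tesla' → inner[mpg >= 57] → major
vin=X45: make='Honda' → outer ELSE → critical
vin=X50: make='Honda' → outer ELSE → critical
vin=X52: make='Kia' → outer ELSE → critical
vin=X57: make='Ford' → inner[year < 2023] → warn
vin=X69: make='Kia' → outer ELSE → critical
vin=X87: make='Honda' → outer ELSE → critical
vin=X99: make='Honda' → outer ELSE → critical

skip, skip, critical, high, critical, major, critical, critical, critical, warn, critical, critical, critical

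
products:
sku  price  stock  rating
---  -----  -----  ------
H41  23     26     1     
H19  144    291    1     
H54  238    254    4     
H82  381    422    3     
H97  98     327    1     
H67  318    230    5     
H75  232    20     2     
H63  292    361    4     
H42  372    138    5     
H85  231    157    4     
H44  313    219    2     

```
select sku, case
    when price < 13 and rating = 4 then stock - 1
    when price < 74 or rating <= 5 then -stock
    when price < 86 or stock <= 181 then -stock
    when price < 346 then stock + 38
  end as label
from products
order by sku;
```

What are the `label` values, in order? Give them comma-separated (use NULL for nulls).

-291, -26, -138, -219, -254, -361, -230, -20, -422, -157, -327

sku=H19: price < 74 or rating <= 5 → -291
sku=H41: price < 74 or rating <= 5 → -26
sku=H42: price < 74 or rating <= 5 → -138
sku=H44: price < 74 or rating <= 5 → -219
sku=H54: price < 74 or rating <= 5 → -254
sku=H63: price < 74 or rating <= 5 → -361
sku=H67: price < 74 or rating <= 5 → -230
sku=H75: price < 74 or rating <= 5 → -20
sku=H82: price < 74 or rating <= 5 → -422
sku=H85: price < 74 or rating <= 5 → -157
sku=H97: price < 74 or rating <= 5 → -327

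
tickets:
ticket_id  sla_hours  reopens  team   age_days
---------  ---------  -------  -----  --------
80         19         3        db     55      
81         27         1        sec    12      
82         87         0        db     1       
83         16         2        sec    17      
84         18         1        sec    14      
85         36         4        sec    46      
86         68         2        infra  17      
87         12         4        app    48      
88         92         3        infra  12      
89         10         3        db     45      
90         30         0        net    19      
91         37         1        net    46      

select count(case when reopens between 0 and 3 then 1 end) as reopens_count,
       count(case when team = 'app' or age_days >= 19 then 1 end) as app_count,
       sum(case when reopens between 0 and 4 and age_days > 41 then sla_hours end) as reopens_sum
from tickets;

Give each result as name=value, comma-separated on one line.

reopens_count=10, app_count=6, reopens_sum=114

[reopens_count: reopens between 0 and 3]
ticket_id=80: ✓ → 1
ticket_id=81: ✓ → 1
ticket_id=82: ✓ → 1
ticket_id=83: ✓ → 1
ticket_id=84: ✓ → 1
ticket_id=85: ✗
ticket_id=86: ✓ → 1
ticket_id=87: ✗
ticket_id=88: ✓ → 1
ticket_id=89: ✓ → 1
ticket_id=90: ✓ → 1
ticket_id=91: ✓ → 1
reopens_count = COUNT(1, 1, 1, 1, 1, 1, 1, 1, 1, 1) = 10
—
[app_count: team = 'app' or age_days >= 19]
ticket_id=80: ✓ → 1
ticket_id=81: ✗
ticket_id=82: ✗
ticket_id=83: ✗
ticket_id=84: ✗
ticket_id=85: ✓ → 1
ticket_id=86: ✗
ticket_id=87: ✓ → 1
ticket_id=88: ✗
ticket_id=89: ✓ → 1
ticket_id=90: ✓ → 1
ticket_id=91: ✓ → 1
app_count = COUNT(1, 1, 1, 1, 1, 1) = 6
—
[reopens_sum: reopens between 0 and 4 and age_days > 41]
ticket_id=80: ✓ → 19
ticket_id=81: ✗
ticket_id=82: ✗
ticket_id=83: ✗
ticket_id=84: ✗
ticket_id=85: ✓ → 36
ticket_id=86: ✗
ticket_id=87: ✓ → 12
ticket_id=88: ✗
ticket_id=89: ✓ → 10
ticket_id=90: ✗
ticket_id=91: ✓ → 37
reopens_sum = 19 + 36 + 12 + 10 + 37 = 114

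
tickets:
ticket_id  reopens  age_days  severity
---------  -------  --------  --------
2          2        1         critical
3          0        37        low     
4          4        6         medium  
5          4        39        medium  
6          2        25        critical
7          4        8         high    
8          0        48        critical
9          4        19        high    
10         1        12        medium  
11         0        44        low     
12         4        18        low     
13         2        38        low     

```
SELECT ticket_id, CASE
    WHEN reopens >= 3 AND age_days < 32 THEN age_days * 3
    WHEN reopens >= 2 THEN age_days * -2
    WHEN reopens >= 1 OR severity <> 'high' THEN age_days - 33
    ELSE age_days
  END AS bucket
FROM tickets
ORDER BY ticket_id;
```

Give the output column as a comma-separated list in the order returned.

ticket_id=2: reopens >= 2 → -2
ticket_id=3: reopens >= 1 OR severity <> 'high' → 4
ticket_id=4: reopens >= 3 AND age_days < 32 → 18
ticket_id=5: reopens >= 2 → -78
ticket_id=6: reopens >= 2 → -50
ticket_id=7: reopens >= 3 AND age_days < 32 → 24
ticket_id=8: reopens >= 1 OR severity <> 'high' → 15
ticket_id=9: reopens >= 3 AND age_days < 32 → 57
ticket_id=10: reopens >= 1 OR severity <> 'high' → -21
ticket_id=11: reopens >= 1 OR severity <> 'high' → 11
ticket_id=12: reopens >= 3 AND age_days < 32 → 54
ticket_id=13: reopens >= 2 → -76

-2, 4, 18, -78, -50, 24, 15, 57, -21, 11, 54, -76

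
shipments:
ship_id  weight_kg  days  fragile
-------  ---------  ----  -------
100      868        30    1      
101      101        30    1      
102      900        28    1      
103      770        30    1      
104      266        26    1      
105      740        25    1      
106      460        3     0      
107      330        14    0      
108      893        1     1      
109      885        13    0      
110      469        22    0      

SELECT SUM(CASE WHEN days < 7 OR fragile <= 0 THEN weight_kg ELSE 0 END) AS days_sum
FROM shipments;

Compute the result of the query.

3037

ship_id=100: ✗
ship_id=101: ✗
ship_id=102: ✗
ship_id=103: ✗
ship_id=104: ✗
ship_id=105: ✗
ship_id=106: ✓ → 460
ship_id=107: ✓ → 330
ship_id=108: ✓ → 893
ship_id=109: ✓ → 885
ship_id=110: ✓ → 469
days_sum = 460 + 330 + 893 + 885 + 469 = 3037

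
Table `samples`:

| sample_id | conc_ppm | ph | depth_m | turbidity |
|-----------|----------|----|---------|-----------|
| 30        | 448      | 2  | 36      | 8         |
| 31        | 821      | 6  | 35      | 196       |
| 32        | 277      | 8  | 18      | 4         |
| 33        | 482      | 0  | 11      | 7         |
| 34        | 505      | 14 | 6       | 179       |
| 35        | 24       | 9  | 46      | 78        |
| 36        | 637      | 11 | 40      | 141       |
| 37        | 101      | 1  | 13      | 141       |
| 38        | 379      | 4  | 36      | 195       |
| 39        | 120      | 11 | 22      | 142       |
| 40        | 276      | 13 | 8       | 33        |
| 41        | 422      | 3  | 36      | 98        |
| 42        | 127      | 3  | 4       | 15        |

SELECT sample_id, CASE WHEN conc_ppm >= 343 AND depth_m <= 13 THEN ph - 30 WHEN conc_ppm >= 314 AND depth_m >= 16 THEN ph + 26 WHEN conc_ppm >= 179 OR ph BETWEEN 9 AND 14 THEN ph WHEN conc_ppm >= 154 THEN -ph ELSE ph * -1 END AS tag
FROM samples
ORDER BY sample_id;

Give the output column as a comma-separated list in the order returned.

sample_id=30: conc_ppm >= 314 AND depth_m >= 16 → 28
sample_id=31: conc_ppm >= 314 AND depth_m >= 16 → 32
sample_id=32: conc_ppm >= 179 OR ph BETWEEN 9 AND 14 → 8
sample_id=33: conc_ppm >= 343 AND depth_m <= 13 → -30
sample_id=34: conc_ppm >= 343 AND depth_m <= 13 → -16
sample_id=35: conc_ppm >= 179 OR ph BETWEEN 9 AND 14 → 9
sample_id=36: conc_ppm >= 314 AND depth_m >= 16 → 37
sample_id=37: ELSE → -1
sample_id=38: conc_ppm >= 314 AND depth_m >= 16 → 30
sample_id=39: conc_ppm >= 179 OR ph BETWEEN 9 AND 14 → 11
sample_id=40: conc_ppm >= 179 OR ph BETWEEN 9 AND 14 → 13
sample_id=41: conc_ppm >= 314 AND depth_m >= 16 → 29
sample_id=42: ELSE → -3

28, 32, 8, -30, -16, 9, 37, -1, 30, 11, 13, 29, -3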